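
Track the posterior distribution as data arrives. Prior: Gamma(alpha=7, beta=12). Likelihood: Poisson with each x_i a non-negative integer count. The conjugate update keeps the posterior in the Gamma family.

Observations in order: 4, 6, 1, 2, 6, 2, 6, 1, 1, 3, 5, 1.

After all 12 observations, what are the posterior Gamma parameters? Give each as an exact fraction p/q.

alpha=45, beta=24

obs 1: x=4 → posterior Gamma(11, 13)
obs 2: x=6 → posterior Gamma(17, 14)
obs 3: x=1 → posterior Gamma(18, 15)
obs 4: x=2 → posterior Gamma(20, 16)
obs 5: x=6 → posterior Gamma(26, 17)
obs 6: x=2 → posterior Gamma(28, 18)
obs 7: x=6 → posterior Gamma(34, 19)
obs 8: x=1 → posterior Gamma(35, 20)
obs 9: x=1 → posterior Gamma(36, 21)
obs 10: x=3 → posterior Gamma(39, 22)
obs 11: x=5 → posterior Gamma(44, 23)
obs 12: x=1 → posterior Gamma(45, 24)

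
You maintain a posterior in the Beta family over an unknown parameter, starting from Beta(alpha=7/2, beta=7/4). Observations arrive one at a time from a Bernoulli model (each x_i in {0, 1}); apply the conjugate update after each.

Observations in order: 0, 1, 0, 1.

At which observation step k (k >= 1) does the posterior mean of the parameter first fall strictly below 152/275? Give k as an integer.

k = 3

obs 1: x=0 → posterior Beta(7/2, 11/4)
obs 2: x=1 → posterior Beta(9/2, 11/4)
obs 3: x=0 → posterior Beta(9/2, 15/4)
obs 4: x=1 → posterior Beta(11/2, 15/4)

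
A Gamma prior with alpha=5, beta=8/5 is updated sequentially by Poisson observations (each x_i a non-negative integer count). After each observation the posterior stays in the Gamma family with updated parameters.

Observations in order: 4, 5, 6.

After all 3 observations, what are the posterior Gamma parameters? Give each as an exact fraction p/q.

alpha=20, beta=23/5

obs 1: x=4 → posterior Gamma(9, 13/5)
obs 2: x=5 → posterior Gamma(14, 18/5)
obs 3: x=6 → posterior Gamma(20, 23/5)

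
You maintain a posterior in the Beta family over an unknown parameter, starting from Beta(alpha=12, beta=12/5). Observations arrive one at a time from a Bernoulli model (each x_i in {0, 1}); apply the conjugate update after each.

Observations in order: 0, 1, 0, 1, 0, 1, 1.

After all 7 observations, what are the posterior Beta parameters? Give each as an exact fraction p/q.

obs 1: x=0 → posterior Beta(12, 17/5)
obs 2: x=1 → posterior Beta(13, 17/5)
obs 3: x=0 → posterior Beta(13, 22/5)
obs 4: x=1 → posterior Beta(14, 22/5)
obs 5: x=0 → posterior Beta(14, 27/5)
obs 6: x=1 → posterior Beta(15, 27/5)
obs 7: x=1 → posterior Beta(16, 27/5)

alpha=16, beta=27/5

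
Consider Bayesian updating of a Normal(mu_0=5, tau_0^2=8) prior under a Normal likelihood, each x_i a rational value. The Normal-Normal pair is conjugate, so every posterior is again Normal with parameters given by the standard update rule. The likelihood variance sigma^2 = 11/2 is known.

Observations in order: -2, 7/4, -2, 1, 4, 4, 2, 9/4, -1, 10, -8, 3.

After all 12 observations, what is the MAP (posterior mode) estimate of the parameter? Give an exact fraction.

obs 1: x=-2 → posterior Normal(23/27, 88/27)
obs 2: x=7/4 → posterior Normal(51/43, 88/43)
obs 3: x=-2 → posterior Normal(19/59, 88/59)
obs 4: x=1 → posterior Normal(7/15, 88/75)
obs 5: x=4 → posterior Normal(99/91, 88/91)
obs 6: x=4 → posterior Normal(163/107, 88/107)
obs 7: x=2 → posterior Normal(65/41, 88/123)
obs 8: x=9/4 → posterior Normal(231/139, 88/139)
obs 9: x=-1 → posterior Normal(43/31, 88/155)
obs 10: x=10 → posterior Normal(125/57, 88/171)
obs 11: x=-8 → posterior Normal(247/187, 8/17)
obs 12: x=3 → posterior Normal(295/203, 88/203)

295/203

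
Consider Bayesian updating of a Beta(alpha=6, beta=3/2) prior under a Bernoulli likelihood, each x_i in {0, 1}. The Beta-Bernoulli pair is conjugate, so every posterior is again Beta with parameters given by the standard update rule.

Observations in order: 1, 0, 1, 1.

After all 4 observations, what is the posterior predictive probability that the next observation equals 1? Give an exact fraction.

obs 1: x=1 → posterior Beta(7, 3/2)
obs 2: x=0 → posterior Beta(7, 5/2)
obs 3: x=1 → posterior Beta(8, 5/2)
obs 4: x=1 → posterior Beta(9, 5/2)

18/23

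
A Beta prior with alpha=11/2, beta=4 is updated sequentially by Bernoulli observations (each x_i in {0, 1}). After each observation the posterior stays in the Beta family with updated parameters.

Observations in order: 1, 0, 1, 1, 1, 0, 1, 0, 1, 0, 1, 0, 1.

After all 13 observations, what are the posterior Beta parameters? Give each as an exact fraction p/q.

alpha=27/2, beta=9

obs 1: x=1 → posterior Beta(13/2, 4)
obs 2: x=0 → posterior Beta(13/2, 5)
obs 3: x=1 → posterior Beta(15/2, 5)
obs 4: x=1 → posterior Beta(17/2, 5)
obs 5: x=1 → posterior Beta(19/2, 5)
obs 6: x=0 → posterior Beta(19/2, 6)
obs 7: x=1 → posterior Beta(21/2, 6)
obs 8: x=0 → posterior Beta(21/2, 7)
obs 9: x=1 → posterior Beta(23/2, 7)
obs 10: x=0 → posterior Beta(23/2, 8)
obs 11: x=1 → posterior Beta(25/2, 8)
obs 12: x=0 → posterior Beta(25/2, 9)
obs 13: x=1 → posterior Beta(27/2, 9)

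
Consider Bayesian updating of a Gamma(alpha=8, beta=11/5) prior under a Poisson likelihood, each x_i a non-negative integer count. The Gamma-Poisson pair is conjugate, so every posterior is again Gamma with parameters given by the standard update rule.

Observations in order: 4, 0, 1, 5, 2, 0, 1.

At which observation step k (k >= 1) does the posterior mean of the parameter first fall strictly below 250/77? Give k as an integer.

k = 2

obs 1: x=4 → posterior Gamma(12, 16/5)
obs 2: x=0 → posterior Gamma(12, 21/5)
obs 3: x=1 → posterior Gamma(13, 26/5)
obs 4: x=5 → posterior Gamma(18, 31/5)
obs 5: x=2 → posterior Gamma(20, 36/5)
obs 6: x=0 → posterior Gamma(20, 41/5)
obs 7: x=1 → posterior Gamma(21, 46/5)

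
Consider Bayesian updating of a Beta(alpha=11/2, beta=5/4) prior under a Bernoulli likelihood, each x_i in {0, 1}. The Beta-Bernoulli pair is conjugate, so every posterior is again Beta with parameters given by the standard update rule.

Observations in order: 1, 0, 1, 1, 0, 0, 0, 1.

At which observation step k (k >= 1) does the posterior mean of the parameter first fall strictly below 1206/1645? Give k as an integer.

obs 1: x=1 → posterior Beta(13/2, 5/4)
obs 2: x=0 → posterior Beta(13/2, 9/4)
obs 3: x=1 → posterior Beta(15/2, 9/4)
obs 4: x=1 → posterior Beta(17/2, 9/4)
obs 5: x=0 → posterior Beta(17/2, 13/4)
obs 6: x=0 → posterior Beta(17/2, 17/4)
obs 7: x=0 → posterior Beta(17/2, 21/4)
obs 8: x=1 → posterior Beta(19/2, 21/4)

k = 5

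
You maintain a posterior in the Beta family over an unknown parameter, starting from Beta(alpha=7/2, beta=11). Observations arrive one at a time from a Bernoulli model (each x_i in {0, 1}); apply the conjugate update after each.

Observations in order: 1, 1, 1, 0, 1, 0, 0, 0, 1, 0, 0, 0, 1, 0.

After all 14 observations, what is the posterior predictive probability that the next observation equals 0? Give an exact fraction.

obs 1: x=1 → posterior Beta(9/2, 11)
obs 2: x=1 → posterior Beta(11/2, 11)
obs 3: x=1 → posterior Beta(13/2, 11)
obs 4: x=0 → posterior Beta(13/2, 12)
obs 5: x=1 → posterior Beta(15/2, 12)
obs 6: x=0 → posterior Beta(15/2, 13)
obs 7: x=0 → posterior Beta(15/2, 14)
obs 8: x=0 → posterior Beta(15/2, 15)
obs 9: x=1 → posterior Beta(17/2, 15)
obs 10: x=0 → posterior Beta(17/2, 16)
obs 11: x=0 → posterior Beta(17/2, 17)
obs 12: x=0 → posterior Beta(17/2, 18)
obs 13: x=1 → posterior Beta(19/2, 18)
obs 14: x=0 → posterior Beta(19/2, 19)

2/3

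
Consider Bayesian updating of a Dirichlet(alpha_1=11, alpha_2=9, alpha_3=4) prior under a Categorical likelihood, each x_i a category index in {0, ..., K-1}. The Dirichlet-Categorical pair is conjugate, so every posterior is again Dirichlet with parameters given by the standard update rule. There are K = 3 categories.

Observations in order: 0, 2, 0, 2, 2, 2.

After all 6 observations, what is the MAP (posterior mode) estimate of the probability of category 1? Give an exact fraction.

8/27

obs 1: x=0 → posterior Dirichlet(12, 9, 4)
obs 2: x=2 → posterior Dirichlet(12, 9, 5)
obs 3: x=0 → posterior Dirichlet(13, 9, 5)
obs 4: x=2 → posterior Dirichlet(13, 9, 6)
obs 5: x=2 → posterior Dirichlet(13, 9, 7)
obs 6: x=2 → posterior Dirichlet(13, 9, 8)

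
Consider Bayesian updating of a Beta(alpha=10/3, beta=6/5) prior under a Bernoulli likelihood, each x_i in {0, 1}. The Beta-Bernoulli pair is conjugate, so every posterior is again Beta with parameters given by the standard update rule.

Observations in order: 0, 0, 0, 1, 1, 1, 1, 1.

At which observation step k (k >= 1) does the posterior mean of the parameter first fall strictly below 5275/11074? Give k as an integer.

obs 1: x=0 → posterior Beta(10/3, 11/5)
obs 2: x=0 → posterior Beta(10/3, 16/5)
obs 3: x=0 → posterior Beta(10/3, 21/5)
obs 4: x=1 → posterior Beta(13/3, 21/5)
obs 5: x=1 → posterior Beta(16/3, 21/5)
obs 6: x=1 → posterior Beta(19/3, 21/5)
obs 7: x=1 → posterior Beta(22/3, 21/5)
obs 8: x=1 → posterior Beta(25/3, 21/5)

k = 3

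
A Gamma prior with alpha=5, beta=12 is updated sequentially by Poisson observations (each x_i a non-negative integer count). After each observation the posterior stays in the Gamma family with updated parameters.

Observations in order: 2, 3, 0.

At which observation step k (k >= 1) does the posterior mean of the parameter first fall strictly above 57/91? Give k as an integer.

k = 2

obs 1: x=2 → posterior Gamma(7, 13)
obs 2: x=3 → posterior Gamma(10, 14)
obs 3: x=0 → posterior Gamma(10, 15)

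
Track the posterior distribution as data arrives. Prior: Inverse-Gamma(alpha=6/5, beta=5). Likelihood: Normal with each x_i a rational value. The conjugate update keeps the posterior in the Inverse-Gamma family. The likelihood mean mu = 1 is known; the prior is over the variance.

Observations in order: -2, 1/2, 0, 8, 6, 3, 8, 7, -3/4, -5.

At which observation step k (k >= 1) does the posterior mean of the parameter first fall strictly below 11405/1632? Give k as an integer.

obs 1: x=-2 → posterior Inverse-Gamma(17/10, 19/2)
obs 2: x=1/2 → posterior Inverse-Gamma(11/5, 77/8)
obs 3: x=0 → posterior Inverse-Gamma(27/10, 81/8)
obs 4: x=8 → posterior Inverse-Gamma(16/5, 277/8)
obs 5: x=6 → posterior Inverse-Gamma(37/10, 377/8)
obs 6: x=3 → posterior Inverse-Gamma(21/5, 393/8)
obs 7: x=8 → posterior Inverse-Gamma(47/10, 589/8)
obs 8: x=7 → posterior Inverse-Gamma(26/5, 733/8)
obs 9: x=-3/4 → posterior Inverse-Gamma(57/10, 2981/32)
obs 10: x=-5 → posterior Inverse-Gamma(31/5, 3557/32)

k = 3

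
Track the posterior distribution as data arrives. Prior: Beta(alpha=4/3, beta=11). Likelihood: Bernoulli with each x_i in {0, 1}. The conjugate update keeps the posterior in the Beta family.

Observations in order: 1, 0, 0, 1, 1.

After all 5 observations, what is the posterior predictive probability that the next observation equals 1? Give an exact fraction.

1/4

obs 1: x=1 → posterior Beta(7/3, 11)
obs 2: x=0 → posterior Beta(7/3, 12)
obs 3: x=0 → posterior Beta(7/3, 13)
obs 4: x=1 → posterior Beta(10/3, 13)
obs 5: x=1 → posterior Beta(13/3, 13)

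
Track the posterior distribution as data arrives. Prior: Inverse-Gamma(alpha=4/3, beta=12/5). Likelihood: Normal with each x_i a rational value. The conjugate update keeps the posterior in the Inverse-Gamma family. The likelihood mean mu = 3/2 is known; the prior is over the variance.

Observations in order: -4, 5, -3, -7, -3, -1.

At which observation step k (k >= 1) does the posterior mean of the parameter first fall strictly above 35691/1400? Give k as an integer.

k = 4

obs 1: x=-4 → posterior Inverse-Gamma(11/6, 701/40)
obs 2: x=5 → posterior Inverse-Gamma(7/3, 473/20)
obs 3: x=-3 → posterior Inverse-Gamma(17/6, 1351/40)
obs 4: x=-7 → posterior Inverse-Gamma(10/3, 699/10)
obs 5: x=-3 → posterior Inverse-Gamma(23/6, 3201/40)
obs 6: x=-1 → posterior Inverse-Gamma(13/3, 1663/20)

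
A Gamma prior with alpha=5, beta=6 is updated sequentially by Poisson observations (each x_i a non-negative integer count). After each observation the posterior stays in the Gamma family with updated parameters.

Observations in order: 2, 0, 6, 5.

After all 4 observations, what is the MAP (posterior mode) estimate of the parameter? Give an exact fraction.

17/10

obs 1: x=2 → posterior Gamma(7, 7)
obs 2: x=0 → posterior Gamma(7, 8)
obs 3: x=6 → posterior Gamma(13, 9)
obs 4: x=5 → posterior Gamma(18, 10)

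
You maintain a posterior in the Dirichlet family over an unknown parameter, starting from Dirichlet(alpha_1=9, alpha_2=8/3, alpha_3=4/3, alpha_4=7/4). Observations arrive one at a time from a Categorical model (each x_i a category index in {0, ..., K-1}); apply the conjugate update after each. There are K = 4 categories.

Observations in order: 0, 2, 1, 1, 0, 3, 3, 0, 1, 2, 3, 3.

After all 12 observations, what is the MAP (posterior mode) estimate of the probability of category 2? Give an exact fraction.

obs 1: x=0 → posterior Dirichlet(10, 8/3, 4/3, 7/4)
obs 2: x=2 → posterior Dirichlet(10, 8/3, 7/3, 7/4)
obs 3: x=1 → posterior Dirichlet(10, 11/3, 7/3, 7/4)
obs 4: x=1 → posterior Dirichlet(10, 14/3, 7/3, 7/4)
obs 5: x=0 → posterior Dirichlet(11, 14/3, 7/3, 7/4)
obs 6: x=3 → posterior Dirichlet(11, 14/3, 7/3, 11/4)
obs 7: x=3 → posterior Dirichlet(11, 14/3, 7/3, 15/4)
obs 8: x=0 → posterior Dirichlet(12, 14/3, 7/3, 15/4)
obs 9: x=1 → posterior Dirichlet(12, 17/3, 7/3, 15/4)
obs 10: x=2 → posterior Dirichlet(12, 17/3, 10/3, 15/4)
obs 11: x=3 → posterior Dirichlet(12, 17/3, 10/3, 19/4)
obs 12: x=3 → posterior Dirichlet(12, 17/3, 10/3, 23/4)

4/39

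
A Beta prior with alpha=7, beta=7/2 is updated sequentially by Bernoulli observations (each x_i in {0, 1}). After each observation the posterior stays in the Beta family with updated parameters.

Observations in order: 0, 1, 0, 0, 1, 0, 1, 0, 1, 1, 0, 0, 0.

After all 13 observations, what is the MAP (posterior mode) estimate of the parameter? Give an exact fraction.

obs 1: x=0 → posterior Beta(7, 9/2)
obs 2: x=1 → posterior Beta(8, 9/2)
obs 3: x=0 → posterior Beta(8, 11/2)
obs 4: x=0 → posterior Beta(8, 13/2)
obs 5: x=1 → posterior Beta(9, 13/2)
obs 6: x=0 → posterior Beta(9, 15/2)
obs 7: x=1 → posterior Beta(10, 15/2)
obs 8: x=0 → posterior Beta(10, 17/2)
obs 9: x=1 → posterior Beta(11, 17/2)
obs 10: x=1 → posterior Beta(12, 17/2)
obs 11: x=0 → posterior Beta(12, 19/2)
obs 12: x=0 → posterior Beta(12, 21/2)
obs 13: x=0 → posterior Beta(12, 23/2)

22/43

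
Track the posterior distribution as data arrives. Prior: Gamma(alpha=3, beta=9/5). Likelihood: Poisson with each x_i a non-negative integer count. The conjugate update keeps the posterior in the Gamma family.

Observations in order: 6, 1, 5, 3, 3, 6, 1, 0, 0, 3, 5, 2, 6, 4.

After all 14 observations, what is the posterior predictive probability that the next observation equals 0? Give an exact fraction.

12192713862603340152819902199111490199386833788314677092247576960270820773872527886089263361/231956064137666564484918802386016706154137632948123783590987542376430992908544690986309124096

obs 1: x=6 → posterior Gamma(9, 14/5)
obs 2: x=1 → posterior Gamma(10, 19/5)
obs 3: x=5 → posterior Gamma(15, 24/5)
obs 4: x=3 → posterior Gamma(18, 29/5)
obs 5: x=3 → posterior Gamma(21, 34/5)
obs 6: x=6 → posterior Gamma(27, 39/5)
obs 7: x=1 → posterior Gamma(28, 44/5)
obs 8: x=0 → posterior Gamma(28, 49/5)
obs 9: x=0 → posterior Gamma(28, 54/5)
obs 10: x=3 → posterior Gamma(31, 59/5)
obs 11: x=5 → posterior Gamma(36, 64/5)
obs 12: x=2 → posterior Gamma(38, 69/5)
obs 13: x=6 → posterior Gamma(44, 74/5)
obs 14: x=4 → posterior Gamma(48, 79/5)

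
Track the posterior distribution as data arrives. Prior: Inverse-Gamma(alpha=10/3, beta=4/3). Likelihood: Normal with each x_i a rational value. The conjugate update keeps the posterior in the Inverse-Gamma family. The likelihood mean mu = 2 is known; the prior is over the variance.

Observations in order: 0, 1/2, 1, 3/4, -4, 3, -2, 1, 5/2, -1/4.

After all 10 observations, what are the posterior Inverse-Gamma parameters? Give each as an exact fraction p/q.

obs 1: x=0 → posterior Inverse-Gamma(23/6, 10/3)
obs 2: x=1/2 → posterior Inverse-Gamma(13/3, 107/24)
obs 3: x=1 → posterior Inverse-Gamma(29/6, 119/24)
obs 4: x=3/4 → posterior Inverse-Gamma(16/3, 551/96)
obs 5: x=-4 → posterior Inverse-Gamma(35/6, 2279/96)
obs 6: x=3 → posterior Inverse-Gamma(19/3, 2327/96)
obs 7: x=-2 → posterior Inverse-Gamma(41/6, 3095/96)
obs 8: x=1 → posterior Inverse-Gamma(22/3, 3143/96)
obs 9: x=5/2 → posterior Inverse-Gamma(47/6, 3155/96)
obs 10: x=-1/4 → posterior Inverse-Gamma(25/3, 1699/48)

alpha=25/3, beta=1699/48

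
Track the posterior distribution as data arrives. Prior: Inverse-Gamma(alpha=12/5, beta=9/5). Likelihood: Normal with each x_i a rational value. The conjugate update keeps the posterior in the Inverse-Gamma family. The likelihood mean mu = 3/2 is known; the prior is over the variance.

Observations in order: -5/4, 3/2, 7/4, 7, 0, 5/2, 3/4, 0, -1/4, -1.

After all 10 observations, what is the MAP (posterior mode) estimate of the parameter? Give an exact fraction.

obs 1: x=-5/4 → posterior Inverse-Gamma(29/10, 893/160)
obs 2: x=3/2 → posterior Inverse-Gamma(17/5, 893/160)
obs 3: x=7/4 → posterior Inverse-Gamma(39/10, 449/80)
obs 4: x=7 → posterior Inverse-Gamma(22/5, 1659/80)
obs 5: x=0 → posterior Inverse-Gamma(49/10, 1749/80)
obs 6: x=5/2 → posterior Inverse-Gamma(27/5, 1789/80)
obs 7: x=3/4 → posterior Inverse-Gamma(59/10, 3623/160)
obs 8: x=0 → posterior Inverse-Gamma(32/5, 3803/160)
obs 9: x=-1/4 → posterior Inverse-Gamma(69/10, 253/10)
obs 10: x=-1 → posterior Inverse-Gamma(37/5, 1137/40)

379/112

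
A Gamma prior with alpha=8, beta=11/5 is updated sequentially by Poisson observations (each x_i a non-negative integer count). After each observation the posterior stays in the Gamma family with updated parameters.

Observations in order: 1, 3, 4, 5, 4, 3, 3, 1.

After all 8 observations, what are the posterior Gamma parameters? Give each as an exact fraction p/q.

obs 1: x=1 → posterior Gamma(9, 16/5)
obs 2: x=3 → posterior Gamma(12, 21/5)
obs 3: x=4 → posterior Gamma(16, 26/5)
obs 4: x=5 → posterior Gamma(21, 31/5)
obs 5: x=4 → posterior Gamma(25, 36/5)
obs 6: x=3 → posterior Gamma(28, 41/5)
obs 7: x=3 → posterior Gamma(31, 46/5)
obs 8: x=1 → posterior Gamma(32, 51/5)

alpha=32, beta=51/5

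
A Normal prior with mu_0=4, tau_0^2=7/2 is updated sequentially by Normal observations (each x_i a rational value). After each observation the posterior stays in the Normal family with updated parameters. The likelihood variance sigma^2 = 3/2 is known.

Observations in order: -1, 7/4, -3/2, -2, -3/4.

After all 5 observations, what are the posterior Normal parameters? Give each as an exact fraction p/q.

obs 1: x=-1 → posterior Normal(1/2, 21/20)
obs 2: x=7/4 → posterior Normal(69/68, 21/34)
obs 3: x=-3/2 → posterior Normal(9/32, 7/16)
obs 4: x=-2 → posterior Normal(-29/124, 21/62)
obs 5: x=-3/4 → posterior Normal(-25/76, 21/76)

mu_0=-25/76, tau_0^2=21/76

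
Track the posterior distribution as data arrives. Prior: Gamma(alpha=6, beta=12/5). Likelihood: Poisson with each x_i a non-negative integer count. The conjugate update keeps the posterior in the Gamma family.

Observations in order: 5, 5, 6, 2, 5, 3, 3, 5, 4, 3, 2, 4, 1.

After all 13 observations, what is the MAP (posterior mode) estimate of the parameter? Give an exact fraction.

265/77

obs 1: x=5 → posterior Gamma(11, 17/5)
obs 2: x=5 → posterior Gamma(16, 22/5)
obs 3: x=6 → posterior Gamma(22, 27/5)
obs 4: x=2 → posterior Gamma(24, 32/5)
obs 5: x=5 → posterior Gamma(29, 37/5)
obs 6: x=3 → posterior Gamma(32, 42/5)
obs 7: x=3 → posterior Gamma(35, 47/5)
obs 8: x=5 → posterior Gamma(40, 52/5)
obs 9: x=4 → posterior Gamma(44, 57/5)
obs 10: x=3 → posterior Gamma(47, 62/5)
obs 11: x=2 → posterior Gamma(49, 67/5)
obs 12: x=4 → posterior Gamma(53, 72/5)
obs 13: x=1 → posterior Gamma(54, 77/5)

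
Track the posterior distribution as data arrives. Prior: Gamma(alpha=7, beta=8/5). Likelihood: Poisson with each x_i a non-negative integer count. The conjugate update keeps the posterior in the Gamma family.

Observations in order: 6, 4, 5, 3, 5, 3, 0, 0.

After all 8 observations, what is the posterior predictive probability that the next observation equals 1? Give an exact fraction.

obs 1: x=6 → posterior Gamma(13, 13/5)
obs 2: x=4 → posterior Gamma(17, 18/5)
obs 3: x=5 → posterior Gamma(22, 23/5)
obs 4: x=3 → posterior Gamma(25, 28/5)
obs 5: x=5 → posterior Gamma(30, 33/5)
obs 6: x=3 → posterior Gamma(33, 38/5)
obs 7: x=0 → posterior Gamma(33, 43/5)
obs 8: x=0 → posterior Gamma(33, 48/5)

4993956758853127647835170887635346873284533450843692728320/42206522052678945186203086745997960094176615418554557058169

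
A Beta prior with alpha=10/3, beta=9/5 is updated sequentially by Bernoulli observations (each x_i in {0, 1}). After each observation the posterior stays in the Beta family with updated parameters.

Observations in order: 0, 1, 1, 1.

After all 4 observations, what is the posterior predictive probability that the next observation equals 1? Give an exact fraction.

95/137

obs 1: x=0 → posterior Beta(10/3, 14/5)
obs 2: x=1 → posterior Beta(13/3, 14/5)
obs 3: x=1 → posterior Beta(16/3, 14/5)
obs 4: x=1 → posterior Beta(19/3, 14/5)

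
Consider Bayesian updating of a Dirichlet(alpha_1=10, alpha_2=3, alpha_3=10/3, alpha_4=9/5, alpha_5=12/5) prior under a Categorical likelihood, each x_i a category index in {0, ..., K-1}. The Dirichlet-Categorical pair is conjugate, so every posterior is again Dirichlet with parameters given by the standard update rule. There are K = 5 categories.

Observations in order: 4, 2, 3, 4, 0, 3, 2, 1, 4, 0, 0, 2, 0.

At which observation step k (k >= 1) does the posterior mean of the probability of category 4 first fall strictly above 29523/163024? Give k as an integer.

k = 9

obs 1: x=4 → posterior Dirichlet(10, 3, 10/3, 9/5, 17/5)
obs 2: x=2 → posterior Dirichlet(10, 3, 13/3, 9/5, 17/5)
obs 3: x=3 → posterior Dirichlet(10, 3, 13/3, 14/5, 17/5)
obs 4: x=4 → posterior Dirichlet(10, 3, 13/3, 14/5, 22/5)
obs 5: x=0 → posterior Dirichlet(11, 3, 13/3, 14/5, 22/5)
obs 6: x=3 → posterior Dirichlet(11, 3, 13/3, 19/5, 22/5)
obs 7: x=2 → posterior Dirichlet(11, 3, 16/3, 19/5, 22/5)
obs 8: x=1 → posterior Dirichlet(11, 4, 16/3, 19/5, 22/5)
obs 9: x=4 → posterior Dirichlet(11, 4, 16/3, 19/5, 27/5)
obs 10: x=0 → posterior Dirichlet(12, 4, 16/3, 19/5, 27/5)
obs 11: x=0 → posterior Dirichlet(13, 4, 16/3, 19/5, 27/5)
obs 12: x=2 → posterior Dirichlet(13, 4, 19/3, 19/5, 27/5)
obs 13: x=0 → posterior Dirichlet(14, 4, 19/3, 19/5, 27/5)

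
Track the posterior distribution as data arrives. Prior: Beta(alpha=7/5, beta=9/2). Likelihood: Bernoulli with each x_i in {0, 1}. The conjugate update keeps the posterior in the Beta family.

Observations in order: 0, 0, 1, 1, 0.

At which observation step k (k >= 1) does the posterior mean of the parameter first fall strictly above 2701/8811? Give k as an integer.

k = 4

obs 1: x=0 → posterior Beta(7/5, 11/2)
obs 2: x=0 → posterior Beta(7/5, 13/2)
obs 3: x=1 → posterior Beta(12/5, 13/2)
obs 4: x=1 → posterior Beta(17/5, 13/2)
obs 5: x=0 → posterior Beta(17/5, 15/2)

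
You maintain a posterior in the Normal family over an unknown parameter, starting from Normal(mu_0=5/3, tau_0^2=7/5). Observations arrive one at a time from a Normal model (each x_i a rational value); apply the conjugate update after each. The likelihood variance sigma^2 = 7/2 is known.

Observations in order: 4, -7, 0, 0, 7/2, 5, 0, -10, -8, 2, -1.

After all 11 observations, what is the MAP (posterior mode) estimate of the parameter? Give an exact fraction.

obs 1: x=4 → posterior Normal(7/3, 1)
obs 2: x=-7 → posterior Normal(7/27, 7/9)
obs 3: x=0 → posterior Normal(7/33, 7/11)
obs 4: x=0 → posterior Normal(7/39, 7/13)
obs 5: x=7/2 → posterior Normal(28/45, 7/15)
obs 6: x=5 → posterior Normal(58/51, 7/17)
obs 7: x=0 → posterior Normal(58/57, 7/19)
obs 8: x=-10 → posterior Normal(-2/63, 1/3)
obs 9: x=-8 → posterior Normal(-50/69, 7/23)
obs 10: x=2 → posterior Normal(-38/75, 7/25)
obs 11: x=-1 → posterior Normal(-44/81, 7/27)

-44/81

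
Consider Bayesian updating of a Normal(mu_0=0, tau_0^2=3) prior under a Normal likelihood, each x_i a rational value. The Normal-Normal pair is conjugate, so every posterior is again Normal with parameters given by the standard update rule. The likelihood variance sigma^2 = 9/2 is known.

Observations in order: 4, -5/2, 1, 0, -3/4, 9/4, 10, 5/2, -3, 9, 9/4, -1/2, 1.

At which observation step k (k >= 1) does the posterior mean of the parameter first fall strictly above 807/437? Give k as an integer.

obs 1: x=4 → posterior Normal(8/5, 9/5)
obs 2: x=-5/2 → posterior Normal(3/7, 9/7)
obs 3: x=1 → posterior Normal(5/9, 1)
obs 4: x=0 → posterior Normal(5/11, 9/11)
obs 5: x=-3/4 → posterior Normal(7/26, 9/13)
obs 6: x=9/4 → posterior Normal(8/15, 3/5)
obs 7: x=10 → posterior Normal(28/17, 9/17)
obs 8: x=5/2 → posterior Normal(33/19, 9/19)
obs 9: x=-3 → posterior Normal(9/7, 3/7)
obs 10: x=9 → posterior Normal(45/23, 9/23)
obs 11: x=9/4 → posterior Normal(99/50, 9/25)
obs 12: x=-1/2 → posterior Normal(97/54, 1/3)
obs 13: x=1 → posterior Normal(101/58, 9/29)

k = 10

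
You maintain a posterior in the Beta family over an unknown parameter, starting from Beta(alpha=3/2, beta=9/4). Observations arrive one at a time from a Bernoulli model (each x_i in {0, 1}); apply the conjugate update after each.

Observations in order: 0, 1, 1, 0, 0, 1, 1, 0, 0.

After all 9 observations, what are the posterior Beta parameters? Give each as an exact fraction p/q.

alpha=11/2, beta=29/4

obs 1: x=0 → posterior Beta(3/2, 13/4)
obs 2: x=1 → posterior Beta(5/2, 13/4)
obs 3: x=1 → posterior Beta(7/2, 13/4)
obs 4: x=0 → posterior Beta(7/2, 17/4)
obs 5: x=0 → posterior Beta(7/2, 21/4)
obs 6: x=1 → posterior Beta(9/2, 21/4)
obs 7: x=1 → posterior Beta(11/2, 21/4)
obs 8: x=0 → posterior Beta(11/2, 25/4)
obs 9: x=0 → posterior Beta(11/2, 29/4)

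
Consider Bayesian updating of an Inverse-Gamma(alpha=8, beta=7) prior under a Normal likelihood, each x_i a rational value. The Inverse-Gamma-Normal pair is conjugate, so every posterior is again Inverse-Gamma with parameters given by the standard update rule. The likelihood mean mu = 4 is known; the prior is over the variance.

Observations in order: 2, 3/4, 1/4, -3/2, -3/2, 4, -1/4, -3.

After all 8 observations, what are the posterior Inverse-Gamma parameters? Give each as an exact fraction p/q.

alpha=12, beta=2723/32

obs 1: x=2 → posterior Inverse-Gamma(17/2, 9)
obs 2: x=3/4 → posterior Inverse-Gamma(9, 457/32)
obs 3: x=1/4 → posterior Inverse-Gamma(19/2, 341/16)
obs 4: x=-3/2 → posterior Inverse-Gamma(10, 583/16)
obs 5: x=-3/2 → posterior Inverse-Gamma(21/2, 825/16)
obs 6: x=4 → posterior Inverse-Gamma(11, 825/16)
obs 7: x=-1/4 → posterior Inverse-Gamma(23/2, 1939/32)
obs 8: x=-3 → posterior Inverse-Gamma(12, 2723/32)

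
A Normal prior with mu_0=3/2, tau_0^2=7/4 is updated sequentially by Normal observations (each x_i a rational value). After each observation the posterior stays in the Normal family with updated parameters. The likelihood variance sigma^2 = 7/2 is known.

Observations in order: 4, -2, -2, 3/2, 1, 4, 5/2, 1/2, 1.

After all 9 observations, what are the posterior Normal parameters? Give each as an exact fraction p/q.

obs 1: x=4 → posterior Normal(7/3, 7/6)
obs 2: x=-2 → posterior Normal(5/4, 7/8)
obs 3: x=-2 → posterior Normal(3/5, 7/10)
obs 4: x=3/2 → posterior Normal(3/4, 7/12)
obs 5: x=1 → posterior Normal(11/14, 1/2)
obs 6: x=4 → posterior Normal(19/16, 7/16)
obs 7: x=5/2 → posterior Normal(4/3, 7/18)
obs 8: x=1/2 → posterior Normal(5/4, 7/20)
obs 9: x=1 → posterior Normal(27/22, 7/22)

mu_0=27/22, tau_0^2=7/22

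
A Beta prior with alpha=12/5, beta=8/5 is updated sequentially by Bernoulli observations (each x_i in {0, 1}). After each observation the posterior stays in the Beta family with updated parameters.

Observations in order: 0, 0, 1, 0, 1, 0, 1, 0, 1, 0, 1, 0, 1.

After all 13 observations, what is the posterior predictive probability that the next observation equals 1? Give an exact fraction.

42/85

obs 1: x=0 → posterior Beta(12/5, 13/5)
obs 2: x=0 → posterior Beta(12/5, 18/5)
obs 3: x=1 → posterior Beta(17/5, 18/5)
obs 4: x=0 → posterior Beta(17/5, 23/5)
obs 5: x=1 → posterior Beta(22/5, 23/5)
obs 6: x=0 → posterior Beta(22/5, 28/5)
obs 7: x=1 → posterior Beta(27/5, 28/5)
obs 8: x=0 → posterior Beta(27/5, 33/5)
obs 9: x=1 → posterior Beta(32/5, 33/5)
obs 10: x=0 → posterior Beta(32/5, 38/5)
obs 11: x=1 → posterior Beta(37/5, 38/5)
obs 12: x=0 → posterior Beta(37/5, 43/5)
obs 13: x=1 → posterior Beta(42/5, 43/5)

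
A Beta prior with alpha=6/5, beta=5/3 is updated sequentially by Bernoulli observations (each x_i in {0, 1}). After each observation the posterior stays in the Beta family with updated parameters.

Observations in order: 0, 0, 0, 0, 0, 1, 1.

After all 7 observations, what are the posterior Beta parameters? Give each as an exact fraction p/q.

obs 1: x=0 → posterior Beta(6/5, 8/3)
obs 2: x=0 → posterior Beta(6/5, 11/3)
obs 3: x=0 → posterior Beta(6/5, 14/3)
obs 4: x=0 → posterior Beta(6/5, 17/3)
obs 5: x=0 → posterior Beta(6/5, 20/3)
obs 6: x=1 → posterior Beta(11/5, 20/3)
obs 7: x=1 → posterior Beta(16/5, 20/3)

alpha=16/5, beta=20/3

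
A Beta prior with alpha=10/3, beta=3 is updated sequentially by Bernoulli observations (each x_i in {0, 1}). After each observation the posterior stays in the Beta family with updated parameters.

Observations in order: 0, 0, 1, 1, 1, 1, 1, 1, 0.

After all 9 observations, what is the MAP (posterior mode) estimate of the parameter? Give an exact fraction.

5/8

obs 1: x=0 → posterior Beta(10/3, 4)
obs 2: x=0 → posterior Beta(10/3, 5)
obs 3: x=1 → posterior Beta(13/3, 5)
obs 4: x=1 → posterior Beta(16/3, 5)
obs 5: x=1 → posterior Beta(19/3, 5)
obs 6: x=1 → posterior Beta(22/3, 5)
obs 7: x=1 → posterior Beta(25/3, 5)
obs 8: x=1 → posterior Beta(28/3, 5)
obs 9: x=0 → posterior Beta(28/3, 6)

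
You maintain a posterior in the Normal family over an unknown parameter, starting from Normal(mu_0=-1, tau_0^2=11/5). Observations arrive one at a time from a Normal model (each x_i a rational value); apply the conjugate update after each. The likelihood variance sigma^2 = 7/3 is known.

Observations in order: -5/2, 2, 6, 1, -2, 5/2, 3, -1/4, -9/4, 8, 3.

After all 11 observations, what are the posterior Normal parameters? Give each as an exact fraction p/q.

mu_0=1151/796, tau_0^2=77/398

obs 1: x=-5/2 → posterior Normal(-235/136, 77/68)
obs 2: x=2 → posterior Normal(-103/202, 77/101)
obs 3: x=6 → posterior Normal(293/268, 77/134)
obs 4: x=1 → posterior Normal(359/334, 77/167)
obs 5: x=-2 → posterior Normal(227/400, 77/200)
obs 6: x=5/2 → posterior Normal(196/233, 77/233)
obs 7: x=3 → posterior Normal(295/266, 11/38)
obs 8: x=-1/4 → posterior Normal(1147/1196, 77/299)
obs 9: x=-9/4 → posterior Normal(425/664, 77/332)
obs 10: x=8 → posterior Normal(953/730, 77/365)
obs 11: x=3 → posterior Normal(1151/796, 77/398)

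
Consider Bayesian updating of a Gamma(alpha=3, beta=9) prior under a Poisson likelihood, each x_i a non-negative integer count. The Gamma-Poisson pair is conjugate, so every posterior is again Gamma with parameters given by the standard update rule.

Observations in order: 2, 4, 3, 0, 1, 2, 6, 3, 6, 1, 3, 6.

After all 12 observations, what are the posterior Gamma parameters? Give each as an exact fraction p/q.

obs 1: x=2 → posterior Gamma(5, 10)
obs 2: x=4 → posterior Gamma(9, 11)
obs 3: x=3 → posterior Gamma(12, 12)
obs 4: x=0 → posterior Gamma(12, 13)
obs 5: x=1 → posterior Gamma(13, 14)
obs 6: x=2 → posterior Gamma(15, 15)
obs 7: x=6 → posterior Gamma(21, 16)
obs 8: x=3 → posterior Gamma(24, 17)
obs 9: x=6 → posterior Gamma(30, 18)
obs 10: x=1 → posterior Gamma(31, 19)
obs 11: x=3 → posterior Gamma(34, 20)
obs 12: x=6 → posterior Gamma(40, 21)

alpha=40, beta=21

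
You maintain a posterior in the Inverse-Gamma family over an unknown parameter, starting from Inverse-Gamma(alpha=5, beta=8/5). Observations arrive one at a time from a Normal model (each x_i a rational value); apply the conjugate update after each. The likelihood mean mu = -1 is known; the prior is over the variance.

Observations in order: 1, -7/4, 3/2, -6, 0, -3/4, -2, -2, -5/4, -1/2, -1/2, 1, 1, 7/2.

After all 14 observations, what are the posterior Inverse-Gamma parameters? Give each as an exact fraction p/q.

obs 1: x=1 → posterior Inverse-Gamma(11/2, 18/5)
obs 2: x=-7/4 → posterior Inverse-Gamma(6, 621/160)
obs 3: x=3/2 → posterior Inverse-Gamma(13/2, 1121/160)
obs 4: x=-6 → posterior Inverse-Gamma(7, 3121/160)
obs 5: x=0 → posterior Inverse-Gamma(15/2, 3201/160)
obs 6: x=-3/4 → posterior Inverse-Gamma(8, 1603/80)
obs 7: x=-2 → posterior Inverse-Gamma(17/2, 1643/80)
obs 8: x=-2 → posterior Inverse-Gamma(9, 1683/80)
obs 9: x=-5/4 → posterior Inverse-Gamma(19/2, 3371/160)
obs 10: x=-1/2 → posterior Inverse-Gamma(10, 3391/160)
obs 11: x=-1/2 → posterior Inverse-Gamma(21/2, 3411/160)
obs 12: x=1 → posterior Inverse-Gamma(11, 3731/160)
obs 13: x=1 → posterior Inverse-Gamma(23/2, 4051/160)
obs 14: x=7/2 → posterior Inverse-Gamma(12, 5671/160)

alpha=12, beta=5671/160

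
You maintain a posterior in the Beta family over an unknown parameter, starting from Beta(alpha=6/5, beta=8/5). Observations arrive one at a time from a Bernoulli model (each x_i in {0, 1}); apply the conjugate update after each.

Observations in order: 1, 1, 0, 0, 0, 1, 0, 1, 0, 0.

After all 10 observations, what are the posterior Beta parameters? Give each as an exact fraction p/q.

obs 1: x=1 → posterior Beta(11/5, 8/5)
obs 2: x=1 → posterior Beta(16/5, 8/5)
obs 3: x=0 → posterior Beta(16/5, 13/5)
obs 4: x=0 → posterior Beta(16/5, 18/5)
obs 5: x=0 → posterior Beta(16/5, 23/5)
obs 6: x=1 → posterior Beta(21/5, 23/5)
obs 7: x=0 → posterior Beta(21/5, 28/5)
obs 8: x=1 → posterior Beta(26/5, 28/5)
obs 9: x=0 → posterior Beta(26/5, 33/5)
obs 10: x=0 → posterior Beta(26/5, 38/5)

alpha=26/5, beta=38/5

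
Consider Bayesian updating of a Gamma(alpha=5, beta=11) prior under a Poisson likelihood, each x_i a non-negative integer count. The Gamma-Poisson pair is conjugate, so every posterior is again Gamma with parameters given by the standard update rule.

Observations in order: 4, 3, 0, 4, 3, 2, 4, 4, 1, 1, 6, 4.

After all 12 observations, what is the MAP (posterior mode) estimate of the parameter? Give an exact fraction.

40/23

obs 1: x=4 → posterior Gamma(9, 12)
obs 2: x=3 → posterior Gamma(12, 13)
obs 3: x=0 → posterior Gamma(12, 14)
obs 4: x=4 → posterior Gamma(16, 15)
obs 5: x=3 → posterior Gamma(19, 16)
obs 6: x=2 → posterior Gamma(21, 17)
obs 7: x=4 → posterior Gamma(25, 18)
obs 8: x=4 → posterior Gamma(29, 19)
obs 9: x=1 → posterior Gamma(30, 20)
obs 10: x=1 → posterior Gamma(31, 21)
obs 11: x=6 → posterior Gamma(37, 22)
obs 12: x=4 → posterior Gamma(41, 23)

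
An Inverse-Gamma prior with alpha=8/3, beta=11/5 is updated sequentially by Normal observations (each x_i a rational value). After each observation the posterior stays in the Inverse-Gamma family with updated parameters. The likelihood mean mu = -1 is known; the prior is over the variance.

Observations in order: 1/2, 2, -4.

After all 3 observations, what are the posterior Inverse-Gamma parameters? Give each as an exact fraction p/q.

obs 1: x=1/2 → posterior Inverse-Gamma(19/6, 133/40)
obs 2: x=2 → posterior Inverse-Gamma(11/3, 313/40)
obs 3: x=-4 → posterior Inverse-Gamma(25/6, 493/40)

alpha=25/6, beta=493/40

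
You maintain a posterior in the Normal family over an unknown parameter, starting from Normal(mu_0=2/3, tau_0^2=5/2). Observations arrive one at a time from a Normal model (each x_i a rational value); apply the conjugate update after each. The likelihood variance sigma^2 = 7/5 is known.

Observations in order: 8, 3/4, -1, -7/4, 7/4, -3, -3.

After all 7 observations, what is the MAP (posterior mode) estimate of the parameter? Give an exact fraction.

91/324

obs 1: x=8 → posterior Normal(628/117, 35/39)
obs 2: x=3/4 → posterior Normal(2737/768, 35/64)
obs 3: x=-1 → posterior Normal(2437/1068, 35/89)
obs 4: x=-7/4 → posterior Normal(239/171, 35/114)
obs 5: x=7/4 → posterior Normal(2437/1668, 35/139)
obs 6: x=-3 → posterior Normal(1537/1968, 35/164)
obs 7: x=-3 → posterior Normal(91/324, 5/27)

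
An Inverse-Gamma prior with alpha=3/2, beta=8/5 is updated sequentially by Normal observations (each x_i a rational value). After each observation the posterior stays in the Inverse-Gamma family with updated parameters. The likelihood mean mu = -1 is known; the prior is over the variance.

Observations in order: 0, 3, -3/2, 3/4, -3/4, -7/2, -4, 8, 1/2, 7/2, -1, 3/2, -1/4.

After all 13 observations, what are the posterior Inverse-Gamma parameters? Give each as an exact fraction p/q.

alpha=8, beta=11931/160

obs 1: x=0 → posterior Inverse-Gamma(2, 21/10)
obs 2: x=3 → posterior Inverse-Gamma(5/2, 101/10)
obs 3: x=-3/2 → posterior Inverse-Gamma(3, 409/40)
obs 4: x=3/4 → posterior Inverse-Gamma(7/2, 1881/160)
obs 5: x=-3/4 → posterior Inverse-Gamma(4, 943/80)
obs 6: x=-7/2 → posterior Inverse-Gamma(9/2, 1193/80)
obs 7: x=-4 → posterior Inverse-Gamma(5, 1553/80)
obs 8: x=8 → posterior Inverse-Gamma(11/2, 4793/80)
obs 9: x=1/2 → posterior Inverse-Gamma(6, 4883/80)
obs 10: x=7/2 → posterior Inverse-Gamma(13/2, 5693/80)
obs 11: x=-1 → posterior Inverse-Gamma(7, 5693/80)
obs 12: x=3/2 → posterior Inverse-Gamma(15/2, 5943/80)
obs 13: x=-1/4 → posterior Inverse-Gamma(8, 11931/160)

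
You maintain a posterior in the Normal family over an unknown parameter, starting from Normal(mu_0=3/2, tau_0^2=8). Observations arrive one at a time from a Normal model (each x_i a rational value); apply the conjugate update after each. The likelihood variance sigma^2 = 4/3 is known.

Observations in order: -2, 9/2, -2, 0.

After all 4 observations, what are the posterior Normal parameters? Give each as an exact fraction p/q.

mu_0=9/50, tau_0^2=8/25

obs 1: x=-2 → posterior Normal(-3/2, 8/7)
obs 2: x=9/2 → posterior Normal(33/26, 8/13)
obs 3: x=-2 → posterior Normal(9/38, 8/19)
obs 4: x=0 → posterior Normal(9/50, 8/25)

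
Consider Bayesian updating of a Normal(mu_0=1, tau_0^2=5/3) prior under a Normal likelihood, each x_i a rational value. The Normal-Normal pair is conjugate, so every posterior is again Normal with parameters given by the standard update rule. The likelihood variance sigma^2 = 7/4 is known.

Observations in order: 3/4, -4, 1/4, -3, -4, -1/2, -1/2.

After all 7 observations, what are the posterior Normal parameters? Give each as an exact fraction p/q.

mu_0=-199/161, tau_0^2=5/23

obs 1: x=3/4 → posterior Normal(36/41, 35/41)
obs 2: x=-4 → posterior Normal(-44/61, 35/61)
obs 3: x=1/4 → posterior Normal(-13/27, 35/81)
obs 4: x=-3 → posterior Normal(-99/101, 35/101)
obs 5: x=-4 → posterior Normal(-179/121, 35/121)
obs 6: x=-1/2 → posterior Normal(-63/47, 35/141)
obs 7: x=-1/2 → posterior Normal(-199/161, 5/23)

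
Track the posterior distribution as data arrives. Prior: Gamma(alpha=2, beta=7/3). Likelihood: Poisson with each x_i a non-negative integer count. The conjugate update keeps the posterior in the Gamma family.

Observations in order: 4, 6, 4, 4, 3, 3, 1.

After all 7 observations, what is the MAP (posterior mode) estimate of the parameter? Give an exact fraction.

obs 1: x=4 → posterior Gamma(6, 10/3)
obs 2: x=6 → posterior Gamma(12, 13/3)
obs 3: x=4 → posterior Gamma(16, 16/3)
obs 4: x=4 → posterior Gamma(20, 19/3)
obs 5: x=3 → posterior Gamma(23, 22/3)
obs 6: x=3 → posterior Gamma(26, 25/3)
obs 7: x=1 → posterior Gamma(27, 28/3)

39/14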